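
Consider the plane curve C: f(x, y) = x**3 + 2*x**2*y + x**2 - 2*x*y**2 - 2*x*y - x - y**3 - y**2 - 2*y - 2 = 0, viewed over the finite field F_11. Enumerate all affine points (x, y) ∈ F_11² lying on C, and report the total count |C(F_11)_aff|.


Affine F_11-points: {(0, 3), (0, 8), (0, 10), (1, 4), (3, 1), (4, 10), (5, 0), (5, 4), (5, 7), (6, 7), (7, 4), (7, 7), (8, 8), (8, 9), (8, 10)}; count = 15.

For each of the 121 pairs (x, y) ∈ F_11², evaluate f(x, y) mod 11. Record the zeros.
  x = 0: [0↦9, 1↦5, 2↦4, 3↦0, 4↦9, 5↦3, 6↦9, 7↦10, 8↦0, 9↦6, 10↦0]  zeros at y ∈ {3, 8, 10}
  x = 1: [0↦10, 1↦4, 2↦8, 3↦5, 4↦0, 5↦9, 6↦4, 7↦1, 8↦5, 9↦10, 10↦10]  zeros at y ∈ {4}
  x = 2: [0↦8, 1↦4, 2↦6, 3↦8, 4↦4, 5↦10, 6↦9, 7↦6, 8↦6, 9↦3, 10↦2]  zeros at y ∈ ∅
  x = 3: [0↦9, 1↦0, 2↦4, 3↦4, 4↦5, 5↦1, 6↦8, 7↦9, 8↦9, 9↦2, 10↦4]  zeros at y ∈ {1}
  x = 4: [0↦8, 1↦9, 2↦8, 3↦10, 4↦9, 5↦10, 6↦7, 7↦5, 8↦9, 9↦2, 10↦0]  zeros at y ∈ {10}
  x = 5: [0↦0, 1↦4, 2↦2, 3↦10, 4↦0, 5↦10, 6↦1, 7↦0, 8↦1, 9↦9, 10↦7]  zeros at y ∈ {0, 4, 7}
  x = 6: [0↦2, 1↦2, 2↦3, 3↦10, 4↦6, 5↦7, 6↦7, 7↦0, 8↦2, 9↦7, 10↦9]  zeros at y ∈ {7}
  x = 7: [0↦9, 1↦9, 2↦6, 3↦5, 4↦0, 5↦7, 6↦9, 7↦0, 8↦7, 9↦2, 10↦1]  zeros at y ∈ {4, 7}
  x = 8: [0↦5, 1↦9, 2↦6, 3↦1, 4↦10, 5↦5, 6↦2, 7↦6, 8↦0, 9↦0, 10↦0]  zeros at y ∈ {8, 9, 10}
  x = 9: [0↦7, 1↦8, 2↦9, 3↦4, 4↦9, 5↦7, 6↦3, 7↦2, 8↦9, 9↦7, 10↦1]  zeros at y ∈ ∅
  x = 10: [0↦10, 1↦1, 2↦10, 3↦9, 4↦3, 5↦8, 6↦7, 7↦5, 8↦7, 9↦7, 10↦10]  zeros at y ∈ ∅
Collecting zeros: affine points = {(0, 3), (0, 8), (0, 10), (1, 4), (3, 1), (4, 10), (5, 0), (5, 4), (5, 7), (6, 7), (7, 4), (7, 7), (8, 8), (8, 9), (8, 10)}.
Total count |C(F_11)_aff| = 15.


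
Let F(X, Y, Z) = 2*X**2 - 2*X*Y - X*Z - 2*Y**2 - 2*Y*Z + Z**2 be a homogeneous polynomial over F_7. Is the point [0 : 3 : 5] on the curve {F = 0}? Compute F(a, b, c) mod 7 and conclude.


F(0,3,5) ≡ 5 (mod 7); P is NOT on the curve.

Evaluate F(0, 3, 5) term-by-term (mod 7).
  2*X**2 ↦ 2·0·1·1 = 0
  -2*X*Y ↦ -2·0·3·1 = 0
  -X*Z ↦ -1·0·1·5 = 0
  -2*Y**2 ↦ -2·1·9·1 = -18
  -2*Y*Z ↦ -2·1·3·5 = -30
  Z**2 ↦ 1·1·1·25 = 25
Sum: F(0, 3, 5) = (0) + (0) + (0) + (-18) + (-30) + (25) = -23.
Reducing mod 7: -23 ≡ 5 (mod 7).
Since F(a, b, c) ≡ 5 ≠ 0 (mod 7), P does NOT lie on the curve.


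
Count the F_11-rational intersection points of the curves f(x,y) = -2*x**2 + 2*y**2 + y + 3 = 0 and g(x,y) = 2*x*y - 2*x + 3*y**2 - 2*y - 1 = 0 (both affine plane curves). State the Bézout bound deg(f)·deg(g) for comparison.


Common zeros: {(5, 1), (6, 1)}; count = 2; Bézout bound = 4.

deg(f) = 2, deg(g) = 2, so Bézout bound = 4.
Scan x ∈ F_11. For each x, list the y ∈ F_11 with f(x, y) ≡ 0 and those with g(x, y) ≡ 0 (mod 11); the common zeros in that column are the intersection.
  x = 0: f ≡ 0 at y ∈ ∅; g ≡ 0 at y ∈ {1, 7}; common: ∅.
  x = 1: f ≡ 0 at y ∈ {2, 3}; g ≡ 0 at y ∈ {1, 10}; common: ∅.
  x = 2: f ≡ 0 at y ∈ ∅; g ≡ 0 at y ∈ {1, 2}; common: ∅.
  x = 3: f ≡ 0 at y ∈ {8}; g ≡ 0 at y ∈ {1, 5}; common: ∅.
  x = 4: f ≡ 0 at y ∈ ∅; g ≡ 0 at y ∈ {1, 8}; common: ∅.
  x = 5: f ≡ 0 at y ∈ {1, 4}; g ≡ 0 at y ∈ {0, 1}; common: {1}.
  x = 6: f ≡ 0 at y ∈ {1, 4}; g ≡ 0 at y ∈ {1, 3}; common: {1}.
  x = 7: f ≡ 0 at y ∈ ∅; g ≡ 0 at y ∈ {1, 6}; common: ∅.
  x = 8: f ≡ 0 at y ∈ {8}; g ≡ 0 at y ∈ {1, 9}; common: ∅.
  x = 9: f ≡ 0 at y ∈ ∅; g ≡ 0 at y ∈ {1}; common: ∅.
  x = 10: f ≡ 0 at y ∈ {2, 3}; g ≡ 0 at y ∈ {1, 4}; common: ∅.
Collecting: common zeros = {(5, 1), (6, 1)}, so the count is 2.
Comparison with the Bézout bound: 2 ≤ 4 = deg(f)·deg(g), as expected for curves with no common component (the affine F_11-count falls short of the bound because intersections may lie at infinity, over extension fields, or carry multiplicity).


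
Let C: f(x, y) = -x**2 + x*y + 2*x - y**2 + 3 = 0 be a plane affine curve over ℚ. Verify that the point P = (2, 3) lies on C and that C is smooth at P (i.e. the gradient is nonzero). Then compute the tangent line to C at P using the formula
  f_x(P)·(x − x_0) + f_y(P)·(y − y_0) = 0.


Tangent line at P: x - 4*y + 10 = 0.

Step 1: f(2, 3) = 0, so P lies on C.
Step 2: partial derivatives
  f_x(x, y) = -2*x + y + 2, f_y(x, y) = x - 2*y.
  f_x(P) = 1, f_y(P) = -4 (gradient nonzero, so P is smooth).
Step 3: tangent line at P: 1·(x − 2) + -4·(y − 3) = 0.
Expanding: x - 4*y + 10 = 0.


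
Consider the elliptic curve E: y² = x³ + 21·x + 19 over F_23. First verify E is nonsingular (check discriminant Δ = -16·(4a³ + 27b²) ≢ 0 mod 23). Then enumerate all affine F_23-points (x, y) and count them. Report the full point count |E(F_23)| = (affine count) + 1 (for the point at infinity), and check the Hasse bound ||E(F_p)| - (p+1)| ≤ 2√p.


Affine points = {(1, 8), (1, 15), (2, 0), (4, 11), (4, 12), (6, 4), (6, 19), (7, 7), (7, 16), (8, 3), (8, 20), (15, 11), (15, 12), (16, 9), (16, 14), (19, 3), (19, 20)}; affine count = 17; |E(F_23)| = 18.

Discriminant check: Δ ∝ 4a³ + 27b² = 4·21³ + 27·19² = 4·9261 + 27·361 ≡ 9 (mod 23). Nonzero ⇒ E is nonsingular.
For each x ∈ F_23, compute rhs = x³ + 21·x + 19 mod 23, then count y ∈ F_23 with y² ≡ rhs.
  x = 0: rhs = 19, matching y values: none (0 points).
  x = 1: rhs = 18, matching y values: 8, 15 (2 points).
  x = 2: rhs = 0, matching y values: 0 (1 points).
  x = 3: rhs = 17, matching y values: none (0 points).
  x = 4: rhs = 6, matching y values: 11, 12 (2 points).
  x = 5: rhs = 19, matching y values: none (0 points).
  x = 6: rhs = 16, matching y values: 4, 19 (2 points).
  x = 7: rhs = 3, matching y values: 7, 16 (2 points).
  x = 8: rhs = 9, matching y values: 3, 20 (2 points).
  x = 9: rhs = 17, matching y values: none (0 points).
  x = 10: rhs = 10, matching y values: none (0 points).
  x = 11: rhs = 17, matching y values: none (0 points).
  x = 12: rhs = 21, matching y values: none (0 points).
  x = 13: rhs = 5, matching y values: none (0 points).
  x = 14: rhs = 21, matching y values: none (0 points).
  x = 15: rhs = 6, matching y values: 11, 12 (2 points).
  x = 16: rhs = 12, matching y values: 9, 14 (2 points).
  x = 17: rhs = 22, matching y values: none (0 points).
  x = 18: rhs = 19, matching y values: none (0 points).
  x = 19: rhs = 9, matching y values: 3, 20 (2 points).
  x = 20: rhs = 21, matching y values: none (0 points).
  x = 21: rhs = 15, matching y values: none (0 points).
  x = 22: rhs = 20, matching y values: none (0 points).
Total affine count: 17.
Full point count |E(F_23)| = 17 + 1 = 18.
Hasse bound: |18 − (23+1)| = |-6| = 6 ≤ 2√23 ≈ 9.5917 ✓.


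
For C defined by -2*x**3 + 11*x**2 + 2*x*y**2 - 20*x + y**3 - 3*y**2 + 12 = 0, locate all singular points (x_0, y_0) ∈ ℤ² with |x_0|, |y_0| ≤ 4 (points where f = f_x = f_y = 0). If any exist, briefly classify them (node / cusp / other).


Singular points: {(2, 0)}; classification: node.

Compute partial derivatives:
  f_x = -6*x**2 + 22*x + 2*y**2 - 20.
  f_y = 4*x*y + 3*y**2 - 6*y.
Scan x_0 ∈ {−4, ..., 4}. For each x_0, f_y(x_0, y) is a polynomial in y; find its integer roots y ∈ {−4, ..., 4}, then test f_x and f at those candidates.
  x = -4: f_y(-4, y) = 3*y**2 - 22*y; vanishes at y ∈ {0}. (-4, 0): f_x = -204 ≠ 0.
  x = -3: f_y(-3, y) = 3*y**2 - 18*y; vanishes at y ∈ {0}. (-3, 0): f_x = -140 ≠ 0.
  x = -2: f_y(-2, y) = 3*y**2 - 14*y; vanishes at y ∈ {0}. (-2, 0): f_x = -88 ≠ 0.
  x = -1: f_y(-1, y) = 3*y**2 - 10*y; vanishes at y ∈ {0}. (-1, 0): f_x = -48 ≠ 0.
  x = 0: f_y(0, y) = 3*y**2 - 6*y; vanishes at y ∈ {0, 2}. (0, 0): f_x = -20 ≠ 0; (0, 2): f_x = -12 ≠ 0.
  x = 1: f_y(1, y) = 3*y**2 - 2*y; vanishes at y ∈ {0}. (1, 0): f_x = -4 ≠ 0.
  x = 2: f_y(2, y) = 3*y**2 + 2*y; vanishes at y ∈ {0}. (2, 0): f_x = 0, f = 0 — SINGULAR.
  x = 3: f_y(3, y) = 3*y**2 + 6*y; vanishes at y ∈ {-2, 0}. (3, -2): f_x = 0 but f = 1 ≠ 0; (3, 0): f_x = -8 ≠ 0.
  x = 4: f_y(4, y) = 3*y**2 + 10*y; vanishes at y ∈ {0}. (4, 0): f_x = -28 ≠ 0.
Only singular point on the grid: (2, 0).
Classify: substitute x = 2 + u, y = 0 + v and expand: f = -2*u**3 - u**2 + 2*u*v**2 + v**3 + v**2.
No constant or linear terms (consistent with a singular point). Quadratic part: -u**2 + v**2. Cubic part: -2*u**3 + 2*u*v**2 + v**3.
The quadratic part v**2 - u**2 = (v − u)(v + u) splits into two distinct linear factors, so there are two distinct tangent lines y − 0 = ±(x − 2) — this is a node (ordinary double point).
Classification: node.


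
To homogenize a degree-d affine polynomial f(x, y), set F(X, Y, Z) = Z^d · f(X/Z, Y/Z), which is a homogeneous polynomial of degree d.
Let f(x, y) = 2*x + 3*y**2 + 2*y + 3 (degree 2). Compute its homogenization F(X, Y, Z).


F(X, Y, Z) = 2*X*Z + 3*Y**2 + 2*Y*Z + 3*Z**2

deg(f) = 2.
Substitute x = X/Z, y = Y/Z into f, then multiply by Z^2.
  monomial 2·x^1·y^0 ↦ 2·X^1·Y^0·Z^1.
  monomial 3·x^0·y^2 ↦ 3·X^0·Y^2·Z^0.
  monomial 2·x^0·y^1 ↦ 2·X^0·Y^1·Z^1.
  monomial 3·x^0·y^0 ↦ 3·X^0·Y^0·Z^2.
Collecting: F(X, Y, Z) = 2*X*Z + 3*Y**2 + 2*Y*Z + 3*Z**2.


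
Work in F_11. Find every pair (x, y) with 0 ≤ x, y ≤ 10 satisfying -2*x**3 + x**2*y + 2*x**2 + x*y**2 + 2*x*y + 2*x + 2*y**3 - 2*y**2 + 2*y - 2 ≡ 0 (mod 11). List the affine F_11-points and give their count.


Affine F_11-points: {(0, 1), (1, 0), (1, 2), (1, 4), (3, 2), (5, 3), (5, 4), (5, 8), (6, 3), (7, 10), (8, 1), (8, 3), (8, 4), (9, 2), (10, 0), (10, 1), (10, 6)}; count = 17.

For each of the 121 pairs (x, y) ∈ F_11², evaluate f(x, y) mod 11. Record the zeros.
  x = 0: [0↦9, 1↦0, 2↦10, 3↦7, 4↦3, 5↦10, 6↦7, 7↦6, 8↦8, 9↦3, 10↦3]  zeros at y ∈ {1}
  x = 1: [0↦0, 1↦6, 2↦0, 3↦5, 4↦0, 5↦8, 6↦8, 7↦1, 8↦10, 9↦3, 10↦3]  zeros at y ∈ {0, 2, 4}
  x = 2: [0↦5, 1↦6, 2↦8, 3↦1, 4↦8, 5↦8, 6↦2, 7↦2, 8↦9, 9↦2, 10↦4]  zeros at y ∈ ∅
  x = 3: [0↦1, 1↦10, 2↦0, 3↦5, 4↦4, 5↦9, 6↦10, 7↦8, 8↦4, 9↦10, 10↦5]  zeros at y ∈ {2}
  x = 4: [0↦9, 1↦6, 2↦8, 3↦5, 4↦9, 5↦10, 6↦9, 7↦7, 8↦5, 9↦4, 10↦5]  zeros at y ∈ ∅
  x = 5: [0↦6, 1↦4, 2↦9, 3↦0, 4↦0, 5↦10, 6↦9, 7↦9, 8↦0, 9↦5, 10↦3]  zeros at y ∈ {3, 4, 8}
  x = 6: [0↦2, 1↦3, 2↦2, 3↦0, 4↦9, 5↦8, 6↦9, 7↦2, 8↦10, 9↦1, 10↦9]  zeros at y ∈ {3}
  x = 7: [0↦7, 1↦2, 2↦8, 3↦4, 4↦2, 5↦3, 6↦8, 7↦7, 8↦1, 9↦2, 10↦0]  zeros at y ∈ {10}
  x = 8: [0↦9, 1↦0, 2↦4, 3↦0, 4↦0, 5↦5, 6↦5, 7↦1, 8↦5, 9↦7, 10↦8]  zeros at y ∈ {1, 3, 4}
  x = 9: [0↦7, 1↦7, 2↦0, 3↦9, 4↦2, 5↦2, 6↦10, 7↦5, 8↦10, 9↦4, 10↦10]  zeros at y ∈ {2}
  x = 10: [0↦0, 1↦0, 2↦6, 3↦8, 4↦7, 5↦4, 6↦0, 7↦7, 8↦4, 9↦3, 10↦5]  zeros at y ∈ {0, 1, 6}
Collecting zeros: affine points = {(0, 1), (1, 0), (1, 2), (1, 4), (3, 2), (5, 3), (5, 4), (5, 8), (6, 3), (7, 10), (8, 1), (8, 3), (8, 4), (9, 2), (10, 0), (10, 1), (10, 6)}.
Total count |C(F_11)_aff| = 17.


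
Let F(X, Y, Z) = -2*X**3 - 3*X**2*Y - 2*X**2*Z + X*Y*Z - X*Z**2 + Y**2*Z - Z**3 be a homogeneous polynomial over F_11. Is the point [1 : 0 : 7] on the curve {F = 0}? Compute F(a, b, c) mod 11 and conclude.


F(1,0,7) ≡ 10 (mod 11); P is NOT on the curve.

Evaluate F(1, 0, 7) term-by-term (mod 11).
  -2*X**3 ↦ -2·1·1·1 = -2
  -3*X**2*Y ↦ -3·1·0·1 = 0
  -2*X**2*Z ↦ -2·1·1·7 = -14
  X*Y*Z ↦ 1·1·0·7 = 0
  -X*Z**2 ↦ -1·1·1·49 = -49
  Y**2*Z ↦ 1·1·0·7 = 0
  -Z**3 ↦ -1·1·1·343 = -343
Sum: F(1, 0, 7) = (-2) + (0) + (-14) + (0) + (-49) + (0) + (-343) = -408.
Reducing mod 11: -408 ≡ 10 (mod 11).
Since F(a, b, c) ≡ 10 ≠ 0 (mod 11), P does NOT lie on the curve.


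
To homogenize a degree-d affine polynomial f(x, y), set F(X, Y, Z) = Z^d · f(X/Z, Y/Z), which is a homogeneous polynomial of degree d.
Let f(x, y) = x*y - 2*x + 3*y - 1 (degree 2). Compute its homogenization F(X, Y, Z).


F(X, Y, Z) = X*Y - 2*X*Z + 3*Y*Z - Z**2

deg(f) = 2.
Substitute x = X/Z, y = Y/Z into f, then multiply by Z^2.
  monomial 1·x^1·y^1 ↦ 1·X^1·Y^1·Z^0.
  monomial -2·x^1·y^0 ↦ -2·X^1·Y^0·Z^1.
  monomial 3·x^0·y^1 ↦ 3·X^0·Y^1·Z^1.
  monomial -1·x^0·y^0 ↦ -1·X^0·Y^0·Z^2.
Collecting: F(X, Y, Z) = X*Y - 2*X*Z + 3*Y*Z - Z**2.


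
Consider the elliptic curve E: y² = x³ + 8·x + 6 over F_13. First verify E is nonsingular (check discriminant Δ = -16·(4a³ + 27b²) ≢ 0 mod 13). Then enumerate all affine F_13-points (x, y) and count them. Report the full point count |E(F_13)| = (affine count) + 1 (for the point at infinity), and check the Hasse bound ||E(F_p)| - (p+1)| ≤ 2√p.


Affine points = {(2, 2), (2, 11), (6, 6), (6, 7), (8, 6), (8, 7), (9, 1), (9, 12), (12, 6), (12, 7)}; affine count = 10; |E(F_13)| = 11.

Discriminant check: Δ ∝ 4a³ + 27b² = 4·8³ + 27·6² = 4·512 + 27·36 ≡ 4 (mod 13). Nonzero ⇒ E is nonsingular.
For each x ∈ F_13, compute rhs = x³ + 8·x + 6 mod 13, then count y ∈ F_13 with y² ≡ rhs.
  x = 0: rhs = 6, matching y values: none (0 points).
  x = 1: rhs = 2, matching y values: none (0 points).
  x = 2: rhs = 4, matching y values: 2, 11 (2 points).
  x = 3: rhs = 5, matching y values: none (0 points).
  x = 4: rhs = 11, matching y values: none (0 points).
  x = 5: rhs = 2, matching y values: none (0 points).
  x = 6: rhs = 10, matching y values: 6, 7 (2 points).
  x = 7: rhs = 2, matching y values: none (0 points).
  x = 8: rhs = 10, matching y values: 6, 7 (2 points).
  x = 9: rhs = 1, matching y values: 1, 12 (2 points).
  x = 10: rhs = 7, matching y values: none (0 points).
  x = 11: rhs = 8, matching y values: none (0 points).
  x = 12: rhs = 10, matching y values: 6, 7 (2 points).
Total affine count: 10.
Full point count |E(F_13)| = 10 + 1 = 11.
Hasse bound: |11 − (13+1)| = |-3| = 3 ≤ 2√13 ≈ 7.2111 ✓.


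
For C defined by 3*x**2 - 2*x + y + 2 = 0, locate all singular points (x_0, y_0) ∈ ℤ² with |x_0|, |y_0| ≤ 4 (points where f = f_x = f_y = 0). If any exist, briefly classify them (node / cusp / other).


No singular points in the scanned grid; C is smooth there.

Compute partial derivatives:
  f_x = 6*x - 2.
  f_y = 1.
f_y = 1 is a nonzero constant, so f_y never vanishes: no point (x, y) can satisfy f = f_x = f_y = 0. In particular no (x, y) ∈ {−4, ..., 4}² is singular; the curve is smooth.


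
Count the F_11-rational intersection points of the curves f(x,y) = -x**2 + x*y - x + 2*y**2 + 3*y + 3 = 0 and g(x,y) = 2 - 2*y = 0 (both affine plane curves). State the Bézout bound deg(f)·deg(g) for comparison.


Common zeros: ∅; count = 0; Bézout bound = 2.

deg(f) = 2, deg(g) = 1, so Bézout bound = 2.
Scan x ∈ F_11. For each x, list the y ∈ F_11 with f(x, y) ≡ 0 and those with g(x, y) ≡ 0 (mod 11); the common zeros in that column are the intersection.
  x = 0: f ≡ 0 at y ∈ ∅; g ≡ 0 at y ∈ {1}; common: ∅.
  x = 1: f ≡ 0 at y ∈ ∅; g ≡ 0 at y ∈ {1}; common: ∅.
  x = 2: f ≡ 0 at y ∈ {6, 8}; g ≡ 0 at y ∈ {1}; common: ∅.
  x = 3: f ≡ 0 at y ∈ {2, 6}; g ≡ 0 at y ∈ {1}; common: ∅.
  x = 4: f ≡ 0 at y ∈ {3, 10}; g ≡ 0 at y ∈ {1}; common: ∅.
  x = 5: f ≡ 0 at y ∈ {8, 10}; g ≡ 0 at y ∈ {1}; common: ∅.
  x = 6: f ≡ 0 at y ∈ ∅; g ≡ 0 at y ∈ {1}; common: ∅.
  x = 7: f ≡ 0 at y ∈ ∅; g ≡ 0 at y ∈ {1}; common: ∅.
  x = 8: f ≡ 0 at y ∈ ∅; g ≡ 0 at y ∈ {1}; common: ∅.
  x = 9: f ≡ 0 at y ∈ {2, 3}; g ≡ 0 at y ∈ {1}; common: ∅.
  x = 10: f ≡ 0 at y ∈ ∅; g ≡ 0 at y ∈ {1}; common: ∅.
Collecting: common zeros = ∅, so the count is 0.
Comparison with the Bézout bound: 0 ≤ 2 = deg(f)·deg(g), as expected for curves with no common component (the affine F_11-count falls short of the bound because intersections may lie at infinity, over extension fields, or carry multiplicity).


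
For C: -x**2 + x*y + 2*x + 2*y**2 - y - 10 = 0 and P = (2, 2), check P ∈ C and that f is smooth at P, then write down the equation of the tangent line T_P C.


Tangent line at P: 9*y - 18 = 0.

Step 1: f(2, 2) = 0, so P lies on C.
Step 2: partial derivatives
  f_x(x, y) = -2*x + y + 2, f_y(x, y) = x + 4*y - 1.
  f_x(P) = 0, f_y(P) = 9 (gradient nonzero, so P is smooth).
Step 3: tangent line at P: 0·(x − 2) + 9·(y − 2) = 0.
Expanding: 9*y - 18 = 0.


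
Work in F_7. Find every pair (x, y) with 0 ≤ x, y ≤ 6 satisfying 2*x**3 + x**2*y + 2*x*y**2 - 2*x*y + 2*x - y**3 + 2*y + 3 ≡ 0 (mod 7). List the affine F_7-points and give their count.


Affine F_7-points: {(0, 5), (1, 0), (1, 4), (1, 5), (2, 1), (2, 2), (3, 0), (3, 3), (5, 2), (5, 4), (6, 2), (6, 4), (6, 6)}; count = 13.

For each of the 49 pairs (x, y) ∈ F_7², evaluate f(x, y) mod 7. Record the zeros.
  x = 0: [0↦3, 1↦4, 2↦6, 3↦3, 4↦3, 5↦0, 6↦2]  zeros at y ∈ {5}
  x = 1: [0↦0, 1↦2, 2↦2, 3↦1, 4↦0, 5↦0, 6↦2]  zeros at y ∈ {0, 4, 5}
  x = 2: [0↦2, 1↦0, 2↦0, 3↦3, 4↦3, 5↦1, 6↦5]  zeros at y ∈ {1, 2}
  x = 3: [0↦0, 1↦3, 2↦5, 3↦0, 4↦3, 5↦1, 6↦2]  zeros at y ∈ {0, 3}
  x = 4: [0↦6, 1↦2, 2↦1, 3↦4, 4↦5, 5↦5, 6↦5]  zeros at y ∈ ∅
  x = 5: [0↦4, 1↦2, 2↦0, 3↦6, 4↦0, 5↦4, 6↦5]  zeros at y ∈ {2, 4}
  x = 6: [0↦6, 1↦1, 2↦0, 3↦4, 4↦0, 5↦3, 6↦0]  zeros at y ∈ {2, 4, 6}
Collecting zeros: affine points = {(0, 5), (1, 0), (1, 4), (1, 5), (2, 1), (2, 2), (3, 0), (3, 3), (5, 2), (5, 4), (6, 2), (6, 4), (6, 6)}.
Total count |C(F_7)_aff| = 13.


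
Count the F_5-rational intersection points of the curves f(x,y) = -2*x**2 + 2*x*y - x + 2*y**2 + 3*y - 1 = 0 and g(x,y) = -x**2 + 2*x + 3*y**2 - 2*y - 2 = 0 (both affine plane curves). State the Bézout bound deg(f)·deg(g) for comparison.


Common zeros: ∅; count = 0; Bézout bound = 4.

deg(f) = 2, deg(g) = 2, so Bézout bound = 4.
Scan x ∈ F_5. For each x, list the y ∈ F_5 with f(x, y) ≡ 0 and those with g(x, y) ≡ 0 (mod 5); the common zeros in that column are the intersection.
  x = 0: f ≡ 0 at y ∈ ∅; g ≡ 0 at y ∈ ∅; common: ∅.
  x = 1: f ≡ 0 at y ∈ ∅; g ≡ 0 at y ∈ {1, 3}; common: ∅.
  x = 2: f ≡ 0 at y ∈ ∅; g ≡ 0 at y ∈ ∅; common: ∅.
  x = 3: f ≡ 0 at y ∈ ∅; g ≡ 0 at y ∈ {0, 4}; common: ∅.
  x = 4: f ≡ 0 at y ∈ ∅; g ≡ 0 at y ∈ {0, 4}; common: ∅.
Collecting: common zeros = ∅, so the count is 0.
Comparison with the Bézout bound: 0 ≤ 4 = deg(f)·deg(g), as expected for curves with no common component (the affine F_5-count falls short of the bound because intersections may lie at infinity, over extension fields, or carry multiplicity).


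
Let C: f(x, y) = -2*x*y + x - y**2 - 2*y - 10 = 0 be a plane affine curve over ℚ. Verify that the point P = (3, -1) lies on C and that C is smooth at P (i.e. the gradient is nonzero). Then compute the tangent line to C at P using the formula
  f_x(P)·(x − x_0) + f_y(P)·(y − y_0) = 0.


Tangent line at P: 3*x - 6*y - 15 = 0.

Step 1: f(3, -1) = 0, so P lies on C.
Step 2: partial derivatives
  f_x(x, y) = 1 - 2*y, f_y(x, y) = -2*x - 2*y - 2.
  f_x(P) = 3, f_y(P) = -6 (gradient nonzero, so P is smooth).
Step 3: tangent line at P: 3·(x − 3) + -6·(y − -1) = 0.
Expanding: 3*x - 6*y - 15 = 0.


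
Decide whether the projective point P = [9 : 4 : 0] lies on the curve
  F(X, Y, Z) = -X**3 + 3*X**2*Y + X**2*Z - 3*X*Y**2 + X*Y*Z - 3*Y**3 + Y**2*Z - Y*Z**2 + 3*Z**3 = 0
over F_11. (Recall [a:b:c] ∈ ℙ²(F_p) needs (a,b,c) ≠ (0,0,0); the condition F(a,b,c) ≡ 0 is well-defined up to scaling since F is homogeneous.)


F(9,4,0) ≡ 4 (mod 11); P is NOT on the curve.

Evaluate F(9, 4, 0) term-by-term (mod 11).
  -X**3 ↦ -1·729·1·1 = -729
  3*X**2*Y ↦ 3·81·4·1 = 972
  X**2*Z ↦ 1·81·1·0 = 0
  -3*X*Y**2 ↦ -3·9·16·1 = -432
  X*Y*Z ↦ 1·9·4·0 = 0
  -3*Y**3 ↦ -3·1·64·1 = -192
  Y**2*Z ↦ 1·1·16·0 = 0
  -Y*Z**2 ↦ -1·1·4·0 = 0
  3*Z**3 ↦ 3·1·1·0 = 0
Sum: F(9, 4, 0) = (-729) + (972) + (0) + (-432) + (0) + (-192) + (0) + (0) + (0) = -381.
Reducing mod 11: -381 ≡ 4 (mod 11).
Since F(a, b, c) ≡ 4 ≠ 0 (mod 11), P does NOT lie on the curve.


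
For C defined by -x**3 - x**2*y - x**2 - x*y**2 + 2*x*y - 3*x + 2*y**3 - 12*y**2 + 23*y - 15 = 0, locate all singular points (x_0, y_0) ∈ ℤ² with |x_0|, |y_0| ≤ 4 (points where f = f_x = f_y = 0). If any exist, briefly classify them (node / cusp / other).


Singular points: {(-1, 2)}; classification: cusp.

Compute partial derivatives:
  f_x = -3*x**2 - 2*x*y - 2*x - y**2 + 2*y - 3.
  f_y = -x**2 - 2*x*y + 2*x + 6*y**2 - 24*y + 23.
Scan x_0 ∈ {−4, ..., 4}. For each x_0, f_y(x_0, y) is a polynomial in y; find its integer roots y ∈ {−4, ..., 4}, then test f_x and f at those candidates.
  x = -4: f_y(-4, y) = 6*y**2 - 16*y - 1; no integer root y with |y| ≤ 4.
  x = -3: f_y(-3, y) = 6*y**2 - 18*y + 8; no integer root y with |y| ≤ 4.
  x = -2: f_y(-2, y) = 6*y**2 - 20*y + 15; no integer root y with |y| ≤ 4.
  x = -1: f_y(-1, y) = 6*y**2 - 22*y + 20; vanishes at y ∈ {2}. (-1, 2): f_x = 0, f = 0 — SINGULAR.
  x = 0: f_y(0, y) = 6*y**2 - 24*y + 23; no integer root y with |y| ≤ 4.
  x = 1: f_y(1, y) = 6*y**2 - 26*y + 24; vanishes at y ∈ {3}. (1, 3): f_x = -17 ≠ 0.
  x = 2: f_y(2, y) = 6*y**2 - 28*y + 23; no integer root y with |y| ≤ 4.
  x = 3: f_y(3, y) = 6*y**2 - 30*y + 20; no integer root y with |y| ≤ 4.
  x = 4: f_y(4, y) = 6*y**2 - 32*y + 15; no integer root y with |y| ≤ 4.
Only singular point on the grid: (-1, 2).
Classify: substitute x = -1 + u, y = 2 + v and expand: f = -u**3 - u**2*v - u*v**2 + 2*v**3 + v**2.
No constant or linear terms (consistent with a singular point). Quadratic part: v**2. Cubic part: -u**3 - u**2*v - u*v**2 + 2*v**3.
The quadratic part v**2 is a perfect square, so there is a single (double) tangent line v = 0, i.e. y = 2. Restricting the cubic part to that line (v = 0) leaves -u**3 ≠ 0, so f is not divisible by v and the branch is v² ≈ u**3 to lowest order — this is a cusp.
Classification: cusp.


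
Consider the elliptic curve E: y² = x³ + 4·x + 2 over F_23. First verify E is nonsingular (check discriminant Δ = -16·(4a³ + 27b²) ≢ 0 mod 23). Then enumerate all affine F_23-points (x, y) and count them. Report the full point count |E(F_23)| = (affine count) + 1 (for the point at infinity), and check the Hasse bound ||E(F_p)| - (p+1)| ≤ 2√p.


Affine points = {(0, 5), (0, 18), (2, 8), (2, 15), (3, 8), (3, 15), (4, 6), (4, 17), (5, 3), (5, 20), (6, 9), (6, 14), (9, 10), (9, 13), (18, 8), (18, 15), (20, 3), (20, 20), (21, 3), (21, 20)}; affine count = 20; |E(F_23)| = 21.

Discriminant check: Δ ∝ 4a³ + 27b² = 4·4³ + 27·2² = 4·64 + 27·4 ≡ 19 (mod 23). Nonzero ⇒ E is nonsingular.
For each x ∈ F_23, compute rhs = x³ + 4·x + 2 mod 23, then count y ∈ F_23 with y² ≡ rhs.
  x = 0: rhs = 2, matching y values: 5, 18 (2 points).
  x = 1: rhs = 7, matching y values: none (0 points).
  x = 2: rhs = 18, matching y values: 8, 15 (2 points).
  x = 3: rhs = 18, matching y values: 8, 15 (2 points).
  x = 4: rhs = 13, matching y values: 6, 17 (2 points).
  x = 5: rhs = 9, matching y values: 3, 20 (2 points).
  x = 6: rhs = 12, matching y values: 9, 14 (2 points).
  x = 7: rhs = 5, matching y values: none (0 points).
  x = 8: rhs = 17, matching y values: none (0 points).
  x = 9: rhs = 8, matching y values: 10, 13 (2 points).
  x = 10: rhs = 7, matching y values: none (0 points).
  x = 11: rhs = 20, matching y values: none (0 points).
  x = 12: rhs = 7, matching y values: none (0 points).
  x = 13: rhs = 20, matching y values: none (0 points).
  x = 14: rhs = 19, matching y values: none (0 points).
  x = 15: rhs = 10, matching y values: none (0 points).
  x = 16: rhs = 22, matching y values: none (0 points).
  x = 17: rhs = 15, matching y values: none (0 points).
  x = 18: rhs = 18, matching y values: 8, 15 (2 points).
  x = 19: rhs = 14, matching y values: none (0 points).
  x = 20: rhs = 9, matching y values: 3, 20 (2 points).
  x = 21: rhs = 9, matching y values: 3, 20 (2 points).
  x = 22: rhs = 20, matching y values: none (0 points).
Total affine count: 20.
Full point count |E(F_23)| = 20 + 1 = 21.
Hasse bound: |21 − (23+1)| = |-3| = 3 ≤ 2√23 ≈ 9.5917 ✓.


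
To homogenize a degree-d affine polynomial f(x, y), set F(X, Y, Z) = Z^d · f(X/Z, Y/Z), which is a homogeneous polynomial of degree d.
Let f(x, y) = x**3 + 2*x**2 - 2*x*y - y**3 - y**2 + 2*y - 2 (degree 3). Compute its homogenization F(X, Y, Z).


F(X, Y, Z) = X**3 + 2*X**2*Z - 2*X*Y*Z - Y**3 - Y**2*Z + 2*Y*Z**2 - 2*Z**3

deg(f) = 3.
Substitute x = X/Z, y = Y/Z into f, then multiply by Z^3.
  monomial 1·x^3·y^0 ↦ 1·X^3·Y^0·Z^0.
  monomial 2·x^2·y^0 ↦ 2·X^2·Y^0·Z^1.
  monomial -2·x^1·y^1 ↦ -2·X^1·Y^1·Z^1.
  monomial -1·x^0·y^3 ↦ -1·X^0·Y^3·Z^0.
  monomial -1·x^0·y^2 ↦ -1·X^0·Y^2·Z^1.
  monomial 2·x^0·y^1 ↦ 2·X^0·Y^1·Z^2.
  monomial -2·x^0·y^0 ↦ -2·X^0·Y^0·Z^3.
Collecting: F(X, Y, Z) = X**3 + 2*X**2*Z - 2*X*Y*Z - Y**3 - Y**2*Z + 2*Y*Z**2 - 2*Z**3.


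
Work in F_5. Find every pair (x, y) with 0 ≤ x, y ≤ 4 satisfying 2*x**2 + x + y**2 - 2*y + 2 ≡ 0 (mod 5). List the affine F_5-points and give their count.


Affine F_5-points: {(0, 3), (0, 4), (1, 0), (1, 2), (2, 3), (2, 4)}; count = 6.

For each of the 25 pairs (x, y) ∈ F_5², evaluate f(x, y) mod 5. Record the zeros.
  x = 0: [0↦2, 1↦1, 2↦2, 3↦0, 4↦0]  zeros at y ∈ {3, 4}
  x = 1: [0↦0, 1↦4, 2↦0, 3↦3, 4↦3]  zeros at y ∈ {0, 2}
  x = 2: [0↦2, 1↦1, 2↦2, 3↦0, 4↦0]  zeros at y ∈ {3, 4}
  x = 3: [0↦3, 1↦2, 2↦3, 3↦1, 4↦1]  zeros at y ∈ ∅
  x = 4: [0↦3, 1↦2, 2↦3, 3↦1, 4↦1]  zeros at y ∈ ∅
Collecting zeros: affine points = {(0, 3), (0, 4), (1, 0), (1, 2), (2, 3), (2, 4)}.
Total count |C(F_5)_aff| = 6.


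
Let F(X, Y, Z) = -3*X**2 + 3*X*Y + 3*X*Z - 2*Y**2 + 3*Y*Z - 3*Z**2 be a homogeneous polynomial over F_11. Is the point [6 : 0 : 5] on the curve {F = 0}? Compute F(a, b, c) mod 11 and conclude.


F(6,0,5) ≡ 6 (mod 11); P is NOT on the curve.

Evaluate F(6, 0, 5) term-by-term (mod 11).
  -3*X**2 ↦ -3·36·1·1 = -108
  3*X*Y ↦ 3·6·0·1 = 0
  3*X*Z ↦ 3·6·1·5 = 90
  -2*Y**2 ↦ -2·1·0·1 = 0
  3*Y*Z ↦ 3·1·0·5 = 0
  -3*Z**2 ↦ -3·1·1·25 = -75
Sum: F(6, 0, 5) = (-108) + (0) + (90) + (0) + (0) + (-75) = -93.
Reducing mod 11: -93 ≡ 6 (mod 11).
Since F(a, b, c) ≡ 6 ≠ 0 (mod 11), P does NOT lie on the curve.


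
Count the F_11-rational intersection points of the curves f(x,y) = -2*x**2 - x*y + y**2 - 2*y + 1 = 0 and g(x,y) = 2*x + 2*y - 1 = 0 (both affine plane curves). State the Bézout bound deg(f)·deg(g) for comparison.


Common zeros: {(5, 1)}; count = 1; Bézout bound = 2.

deg(f) = 2, deg(g) = 1, so Bézout bound = 2.
Scan x ∈ F_11. For each x, list the y ∈ F_11 with f(x, y) ≡ 0 and those with g(x, y) ≡ 0 (mod 11); the common zeros in that column are the intersection.
  x = 0: f ≡ 0 at y ∈ {1}; g ≡ 0 at y ∈ {6}; common: ∅.
  x = 1: f ≡ 0 at y ∈ ∅; g ≡ 0 at y ∈ {5}; common: ∅.
  x = 2: f ≡ 0 at y ∈ {2}; g ≡ 0 at y ∈ {4}; common: ∅.
  x = 3: f ≡ 0 at y ∈ {6, 10}; g ≡ 0 at y ∈ {3}; common: ∅.
  x = 4: f ≡ 0 at y ∈ ∅; g ≡ 0 at y ∈ {2}; common: ∅.
  x = 5: f ≡ 0 at y ∈ {1, 6}; g ≡ 0 at y ∈ {1}; common: {1}.
  x = 6: f ≡ 0 at y ∈ ∅; g ≡ 0 at y ∈ {0}; common: ∅.
  x = 7: f ≡ 0 at y ∈ ∅; g ≡ 0 at y ∈ {10}; common: ∅.
  x = 8: f ≡ 0 at y ∈ {2, 8}; g ≡ 0 at y ∈ {9}; common: ∅.
  x = 9: f ≡ 0 at y ∈ ∅; g ≡ 0 at y ∈ {8}; common: ∅.
  x = 10: f ≡ 0 at y ∈ {4, 8}; g ≡ 0 at y ∈ {7}; common: ∅.
Collecting: common zeros = {(5, 1)}, so the count is 1.
Comparison with the Bézout bound: 1 ≤ 2 = deg(f)·deg(g), as expected for curves with no common component (the affine F_11-count falls short of the bound because intersections may lie at infinity, over extension fields, or carry multiplicity).


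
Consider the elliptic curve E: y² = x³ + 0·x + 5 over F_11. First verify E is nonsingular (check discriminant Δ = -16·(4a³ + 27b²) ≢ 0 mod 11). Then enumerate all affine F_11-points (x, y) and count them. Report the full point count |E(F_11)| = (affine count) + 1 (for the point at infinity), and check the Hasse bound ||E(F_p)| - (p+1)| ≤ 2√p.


Affine points = {(0, 4), (0, 7), (4, 5), (4, 6), (5, 3), (5, 8), (6, 1), (6, 10), (8, 0), (10, 2), (10, 9)}; affine count = 11; |E(F_11)| = 12.

Discriminant check: Δ ∝ 4a³ + 27b² = 4·0³ + 27·5² = 4·0 + 27·25 ≡ 4 (mod 11). Nonzero ⇒ E is nonsingular.
For each x ∈ F_11, compute rhs = x³ + 0·x + 5 mod 11, then count y ∈ F_11 with y² ≡ rhs.
  x = 0: rhs = 5, matching y values: 4, 7 (2 points).
  x = 1: rhs = 6, matching y values: none (0 points).
  x = 2: rhs = 2, matching y values: none (0 points).
  x = 3: rhs = 10, matching y values: none (0 points).
  x = 4: rhs = 3, matching y values: 5, 6 (2 points).
  x = 5: rhs = 9, matching y values: 3, 8 (2 points).
  x = 6: rhs = 1, matching y values: 1, 10 (2 points).
  x = 7: rhs = 7, matching y values: none (0 points).
  x = 8: rhs = 0, matching y values: 0 (1 points).
  x = 9: rhs = 8, matching y values: none (0 points).
  x = 10: rhs = 4, matching y values: 2, 9 (2 points).
Total affine count: 11.
Full point count |E(F_11)| = 11 + 1 = 12.
Hasse bound: |12 − (11+1)| = |0| = 0 ≤ 2√11 ≈ 6.6332 ✓.


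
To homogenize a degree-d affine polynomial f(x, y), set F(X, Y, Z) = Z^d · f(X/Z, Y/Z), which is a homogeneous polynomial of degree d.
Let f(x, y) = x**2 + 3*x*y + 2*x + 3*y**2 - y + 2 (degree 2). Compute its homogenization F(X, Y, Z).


F(X, Y, Z) = X**2 + 3*X*Y + 2*X*Z + 3*Y**2 - Y*Z + 2*Z**2

deg(f) = 2.
Substitute x = X/Z, y = Y/Z into f, then multiply by Z^2.
  monomial 1·x^2·y^0 ↦ 1·X^2·Y^0·Z^0.
  monomial 3·x^1·y^1 ↦ 3·X^1·Y^1·Z^0.
  monomial 2·x^1·y^0 ↦ 2·X^1·Y^0·Z^1.
  monomial 3·x^0·y^2 ↦ 3·X^0·Y^2·Z^0.
  monomial -1·x^0·y^1 ↦ -1·X^0·Y^1·Z^1.
  monomial 2·x^0·y^0 ↦ 2·X^0·Y^0·Z^2.
Collecting: F(X, Y, Z) = X**2 + 3*X*Y + 2*X*Z + 3*Y**2 - Y*Z + 2*Z**2.


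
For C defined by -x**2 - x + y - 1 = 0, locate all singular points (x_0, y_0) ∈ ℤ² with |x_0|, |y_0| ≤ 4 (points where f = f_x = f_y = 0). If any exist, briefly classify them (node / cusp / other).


No singular points in the scanned grid; C is smooth there.

Compute partial derivatives:
  f_x = -2*x - 1.
  f_y = 1.
f_y = 1 is a nonzero constant, so f_y never vanishes: no point (x, y) can satisfy f = f_x = f_y = 0. In particular no (x, y) ∈ {−4, ..., 4}² is singular; the curve is smooth.


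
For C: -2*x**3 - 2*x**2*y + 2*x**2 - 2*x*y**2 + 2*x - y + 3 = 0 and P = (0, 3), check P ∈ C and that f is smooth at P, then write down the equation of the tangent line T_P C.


Tangent line at P: -16*x - y + 3 = 0.

Step 1: f(0, 3) = 0, so P lies on C.
Step 2: partial derivatives
  f_x(x, y) = -6*x**2 - 4*x*y + 4*x - 2*y**2 + 2, f_y(x, y) = -2*x**2 - 4*x*y - 1.
  f_x(P) = -16, f_y(P) = -1 (gradient nonzero, so P is smooth).
Step 3: tangent line at P: -16·(x − 0) + -1·(y − 3) = 0.
Expanding: -16*x - y + 3 = 0.


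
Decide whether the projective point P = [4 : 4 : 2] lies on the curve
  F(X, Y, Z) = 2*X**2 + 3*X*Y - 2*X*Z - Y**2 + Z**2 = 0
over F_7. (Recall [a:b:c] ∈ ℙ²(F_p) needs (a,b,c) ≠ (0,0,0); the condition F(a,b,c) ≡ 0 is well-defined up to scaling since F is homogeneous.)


F(4,4,2) ≡ 3 (mod 7); P is NOT on the curve.

Evaluate F(4, 4, 2) term-by-term (mod 7).
  2*X**2 ↦ 2·16·1·1 = 32
  3*X*Y ↦ 3·4·4·1 = 48
  -2*X*Z ↦ -2·4·1·2 = -16
  -Y**2 ↦ -1·1·16·1 = -16
  Z**2 ↦ 1·1·1·4 = 4
Sum: F(4, 4, 2) = (32) + (48) + (-16) + (-16) + (4) = 52.
Reducing mod 7: 52 ≡ 3 (mod 7).
Since F(a, b, c) ≡ 3 ≠ 0 (mod 7), P does NOT lie on the curve.


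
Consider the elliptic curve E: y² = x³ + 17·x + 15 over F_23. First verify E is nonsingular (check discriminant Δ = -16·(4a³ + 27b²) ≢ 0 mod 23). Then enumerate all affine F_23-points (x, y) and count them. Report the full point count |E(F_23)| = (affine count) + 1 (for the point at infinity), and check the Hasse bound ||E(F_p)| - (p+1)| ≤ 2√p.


Affine points = {(3, 1), (3, 22), (4, 3), (4, 20), (5, 8), (5, 15), (9, 0), (10, 9), (10, 14), (13, 8), (13, 15), (16, 6), (16, 17), (18, 9), (18, 14), (20, 11), (20, 12)}; affine count = 17; |E(F_23)| = 18.

Discriminant check: Δ ∝ 4a³ + 27b² = 4·17³ + 27·15² = 4·4913 + 27·225 ≡ 13 (mod 23). Nonzero ⇒ E is nonsingular.
For each x ∈ F_23, compute rhs = x³ + 17·x + 15 mod 23, then count y ∈ F_23 with y² ≡ rhs.
  x = 0: rhs = 15, matching y values: none (0 points).
  x = 1: rhs = 10, matching y values: none (0 points).
  x = 2: rhs = 11, matching y values: none (0 points).
  x = 3: rhs = 1, matching y values: 1, 22 (2 points).
  x = 4: rhs = 9, matching y values: 3, 20 (2 points).
  x = 5: rhs = 18, matching y values: 8, 15 (2 points).
  x = 6: rhs = 11, matching y values: none (0 points).
  x = 7: rhs = 17, matching y values: none (0 points).
  x = 8: rhs = 19, matching y values: none (0 points).
  x = 9: rhs = 0, matching y values: 0 (1 points).
  x = 10: rhs = 12, matching y values: 9, 14 (2 points).
  x = 11: rhs = 15, matching y values: none (0 points).
  x = 12: rhs = 15, matching y values: none (0 points).
  x = 13: rhs = 18, matching y values: 8, 15 (2 points).
  x = 14: rhs = 7, matching y values: none (0 points).
  x = 15: rhs = 11, matching y values: none (0 points).
  x = 16: rhs = 13, matching y values: 6, 17 (2 points).
  x = 17: rhs = 19, matching y values: none (0 points).
  x = 18: rhs = 12, matching y values: 9, 14 (2 points).
  x = 19: rhs = 21, matching y values: none (0 points).
  x = 20: rhs = 6, matching y values: 11, 12 (2 points).
  x = 21: rhs = 19, matching y values: none (0 points).
  x = 22: rhs = 20, matching y values: none (0 points).
Total affine count: 17.
Full point count |E(F_23)| = 17 + 1 = 18.
Hasse bound: |18 − (23+1)| = |-6| = 6 ≤ 2√23 ≈ 9.5917 ✓.


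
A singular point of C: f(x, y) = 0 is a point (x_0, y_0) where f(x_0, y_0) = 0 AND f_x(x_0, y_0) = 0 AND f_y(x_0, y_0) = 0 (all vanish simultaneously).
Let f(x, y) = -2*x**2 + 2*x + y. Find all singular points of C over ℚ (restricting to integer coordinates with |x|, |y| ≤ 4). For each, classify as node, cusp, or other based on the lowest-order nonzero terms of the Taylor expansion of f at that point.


No singular points in the scanned grid; C is smooth there.

Compute partial derivatives:
  f_x = 2 - 4*x.
  f_y = 1.
f_y = 1 is a nonzero constant, so f_y never vanishes: no point (x, y) can satisfy f = f_x = f_y = 0. In particular no (x, y) ∈ {−4, ..., 4}² is singular; the curve is smooth.


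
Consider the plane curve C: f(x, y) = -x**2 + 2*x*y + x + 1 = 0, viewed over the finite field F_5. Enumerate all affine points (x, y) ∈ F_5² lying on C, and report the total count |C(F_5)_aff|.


Affine F_5-points: {(1, 2), (2, 4), (3, 0), (4, 2)}; count = 4.

For each of the 25 pairs (x, y) ∈ F_5², evaluate f(x, y) mod 5. Record the zeros.
  x = 0: [0↦1, 1↦1, 2↦1, 3↦1, 4↦1]  zeros at y ∈ ∅
  x = 1: [0↦1, 1↦3, 2↦0, 3↦2, 4↦4]  zeros at y ∈ {2}
  x = 2: [0↦4, 1↦3, 2↦2, 3↦1, 4↦0]  zeros at y ∈ {4}
  x = 3: [0↦0, 1↦1, 2↦2, 3↦3, 4↦4]  zeros at y ∈ {0}
  x = 4: [0↦4, 1↦2, 2↦0, 3↦3, 4↦1]  zeros at y ∈ {2}
Collecting zeros: affine points = {(1, 2), (2, 4), (3, 0), (4, 2)}.
Total count |C(F_5)_aff| = 4.


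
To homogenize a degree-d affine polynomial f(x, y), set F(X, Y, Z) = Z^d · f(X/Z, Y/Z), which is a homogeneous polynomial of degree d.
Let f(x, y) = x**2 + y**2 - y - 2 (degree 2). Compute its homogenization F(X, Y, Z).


F(X, Y, Z) = X**2 + Y**2 - Y*Z - 2*Z**2

deg(f) = 2.
Substitute x = X/Z, y = Y/Z into f, then multiply by Z^2.
  monomial 1·x^2·y^0 ↦ 1·X^2·Y^0·Z^0.
  monomial 1·x^0·y^2 ↦ 1·X^0·Y^2·Z^0.
  monomial -1·x^0·y^1 ↦ -1·X^0·Y^1·Z^1.
  monomial -2·x^0·y^0 ↦ -2·X^0·Y^0·Z^2.
Collecting: F(X, Y, Z) = X**2 + Y**2 - Y*Z - 2*Z**2.


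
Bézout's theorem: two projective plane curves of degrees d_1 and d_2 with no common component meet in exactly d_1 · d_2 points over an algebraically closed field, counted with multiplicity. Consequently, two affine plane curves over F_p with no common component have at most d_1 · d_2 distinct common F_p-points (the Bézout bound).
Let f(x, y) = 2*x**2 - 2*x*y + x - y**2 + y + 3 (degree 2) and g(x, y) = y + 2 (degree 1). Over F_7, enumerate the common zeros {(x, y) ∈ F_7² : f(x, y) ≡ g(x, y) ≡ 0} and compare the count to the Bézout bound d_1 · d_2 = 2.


Common zeros: {(4, 5)}; count = 1; Bézout bound = 2.

deg(f) = 2, deg(g) = 1, so Bézout bound = 2.
Scan x ∈ F_7. For each x, list the y ∈ F_7 with f(x, y) ≡ 0 and those with g(x, y) ≡ 0 (mod 7); the common zeros in that column are the intersection.
  x = 0: f ≡ 0 at y ∈ ∅; g ≡ 0 at y ∈ {5}; common: ∅.
  x = 1: f ≡ 0 at y ∈ {2, 4}; g ≡ 0 at y ∈ {5}; common: ∅.
  x = 2: f ≡ 0 at y ∈ ∅; g ≡ 0 at y ∈ {5}; common: ∅.
  x = 3: f ≡ 0 at y ∈ {3, 6}; g ≡ 0 at y ∈ {5}; common: ∅.
  x = 4: f ≡ 0 at y ∈ {2, 5}; g ≡ 0 at y ∈ {5}; common: {5}.
  x = 5: f ≡ 0 at y ∈ ∅; g ≡ 0 at y ∈ {5}; common: ∅.
  x = 6: f ≡ 0 at y ∈ {4, 6}; g ≡ 0 at y ∈ {5}; common: ∅.
Collecting: common zeros = {(4, 5)}, so the count is 1.
Comparison with the Bézout bound: 1 ≤ 2 = deg(f)·deg(g), as expected for curves with no common component (the affine F_7-count falls short of the bound because intersections may lie at infinity, over extension fields, or carry multiplicity).


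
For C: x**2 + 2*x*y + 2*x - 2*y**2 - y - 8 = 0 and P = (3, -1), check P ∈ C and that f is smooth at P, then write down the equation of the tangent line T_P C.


Tangent line at P: 6*x + 9*y - 9 = 0.

Step 1: f(3, -1) = 0, so P lies on C.
Step 2: partial derivatives
  f_x(x, y) = 2*x + 2*y + 2, f_y(x, y) = 2*x - 4*y - 1.
  f_x(P) = 6, f_y(P) = 9 (gradient nonzero, so P is smooth).
Step 3: tangent line at P: 6·(x − 3) + 9·(y − -1) = 0.
Expanding: 6*x + 9*y - 9 = 0.


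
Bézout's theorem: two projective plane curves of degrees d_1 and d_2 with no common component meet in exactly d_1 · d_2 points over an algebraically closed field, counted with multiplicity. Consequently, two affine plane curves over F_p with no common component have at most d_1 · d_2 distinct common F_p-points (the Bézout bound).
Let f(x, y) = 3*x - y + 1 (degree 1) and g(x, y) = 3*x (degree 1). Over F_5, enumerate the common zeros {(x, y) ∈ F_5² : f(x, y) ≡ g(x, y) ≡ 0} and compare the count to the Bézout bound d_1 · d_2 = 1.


Common zeros: {(0, 1)}; count = 1; Bézout bound = 1.

deg(f) = 1, deg(g) = 1, so Bézout bound = 1.
Scan x ∈ F_5. For each x, list the y ∈ F_5 with f(x, y) ≡ 0 and those with g(x, y) ≡ 0 (mod 5); the common zeros in that column are the intersection.
  x = 0: f ≡ 0 at y ∈ {1}; g ≡ 0 at y ∈ {0, 1, 2, 3, 4}; common: {1}.
  x = 1: f ≡ 0 at y ∈ {4}; g ≡ 0 at y ∈ ∅; common: ∅.
  x = 2: f ≡ 0 at y ∈ {2}; g ≡ 0 at y ∈ ∅; common: ∅.
  x = 3: f ≡ 0 at y ∈ {0}; g ≡ 0 at y ∈ ∅; common: ∅.
  x = 4: f ≡ 0 at y ∈ {3}; g ≡ 0 at y ∈ ∅; common: ∅.
Collecting: common zeros = {(0, 1)}, so the count is 1.
Comparison with the Bézout bound: 1 ≤ 1 = deg(f)·deg(g), as expected for curves with no common component (the bound is attained).


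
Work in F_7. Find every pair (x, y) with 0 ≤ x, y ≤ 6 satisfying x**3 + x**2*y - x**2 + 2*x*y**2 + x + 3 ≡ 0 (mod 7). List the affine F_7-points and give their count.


Affine F_7-points: {(1, 1), (1, 2), (3, 3), (3, 6), (4, 2), (4, 3), (5, 3), (5, 5), (6, 0), (6, 4)}; count = 10.

For each of the 49 pairs (x, y) ∈ F_7², evaluate f(x, y) mod 7. Record the zeros.
  x = 0: [0↦3, 1↦3, 2↦3, 3↦3, 4↦3, 5↦3, 6↦3]  zeros at y ∈ ∅
  x = 1: [0↦4, 1↦0, 2↦0, 3↦4, 4↦5, 5↦3, 6↦5]  zeros at y ∈ {1, 2}
  x = 2: [0↦2, 1↦3, 2↦5, 3↦1, 4↦5, 5↦3, 6↦2]  zeros at y ∈ ∅
  x = 3: [0↦3, 1↦4, 2↦3, 3↦0, 4↦2, 5↦2, 6↦0]  zeros at y ∈ {3, 6}
  x = 4: [0↦6, 1↦2, 2↦0, 3↦0, 4↦2, 5↦6, 6↦5]  zeros at y ∈ {2, 3}
  x = 5: [0↦3, 1↦3, 2↦2, 3↦0, 4↦4, 5↦0, 6↦2]  zeros at y ∈ {3, 5}
  x = 6: [0↦0, 1↦6, 2↦1, 3↦6, 4↦0, 5↦4, 6↦4]  zeros at y ∈ {0, 4}
Collecting zeros: affine points = {(1, 1), (1, 2), (3, 3), (3, 6), (4, 2), (4, 3), (5, 3), (5, 5), (6, 0), (6, 4)}.
Total count |C(F_7)_aff| = 10.
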